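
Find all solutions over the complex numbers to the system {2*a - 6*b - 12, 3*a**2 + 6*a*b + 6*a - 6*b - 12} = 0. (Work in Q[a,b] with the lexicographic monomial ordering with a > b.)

{(0, -2), (8/5, -22/15)}

Compute a lex Gröbner basis by Buchberger's algorithm.
f_1 = 2*a - 6*b - 12, LT = a.
f_2 = 3*a**2 + 6*a*b + 6*a - 6*b - 12, LT = a**2.

S(f_1,f_2): lcm = a**2. S = -5*a*b - 8*a + 2*b + 4.
  leading term a*b: subtract (-5/2*b)·f_1 from -5*a*b - 8*a + 2*b + 4 → -8*a - 15*b**2 - 28*b + 4
  leading term a: subtract (-4)·f_1 from -8*a - 15*b**2 - 28*b + 4 → -15*b**2 - 52*b - 44
  leading term b**2: no divisor's leading term divides it; move -15*b**2 to the remainder.
  leading term b: no divisor's leading term divides it; move -52*b to the remainder.
  leading term 1: no divisor's leading term divides it; move -44 to the remainder.
  remainder -15*b**2 - 52*b - 44 ≠ 0; add h_3 = -15*b**2 - 52*b - 44 to the basis.

The other S-polynomials (S(f_1,h_3), S(f_2,h_3)) all reduce to 0 modulo the current basis, so we have a Gröbner basis.
Inter-reduce: drop elements whose leading term is divisible by another's, tail-reduce, and make monic.
Reduced Gröbner basis: {a - 3*b - 6, b**2 + 52/15*b + 44/15}.

Elimination: the polynomial b**2 + 52/15*b + 44/15 lies in the elimination ideal for b, so b ∈ {-2, -22/15}. For each such b, the remaining basis elements (now univariate) give the rest of the solution.
  b = -2: the earlier basis element becomes a = 0, giving a = 0 — point (0, -2).
  b = -22/15: the earlier basis element becomes a - 8/5 = 0, giving a = 8/5 — point (8/5, -22/15).
Each listed point satisfies every original equation (direct substitution).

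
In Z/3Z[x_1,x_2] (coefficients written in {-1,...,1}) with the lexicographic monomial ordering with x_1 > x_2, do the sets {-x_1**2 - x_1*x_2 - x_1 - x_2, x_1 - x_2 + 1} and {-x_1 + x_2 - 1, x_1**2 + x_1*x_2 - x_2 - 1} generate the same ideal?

Two ideals are equal iff their reduced Gröbner bases coincide (the reduced basis is unique for a fixed ordering).
Buchberger on the first generating set:
f_1 = -x_1**2 - x_1*x_2 - x_1 - x_2, LT = x_1**2.
f_2 = x_1 - x_2 + 1, LT = x_1.

S(f_1,f_2): lcm = x_1**2. S = -x_1*x_2 + x_2.
  leading term x_1*x_2: subtract (-x_2)·f_2 from -x_1*x_2 + x_2 → -x_2**2 - x_2
  leading term x_2**2: no divisor's leading term divides it; move -x_2**2 to the remainder.
  leading term x_2: no divisor's leading term divides it; move -x_2 to the remainder.
  remainder -x_2**2 - x_2 ≠ 0; add g_3 = -x_2**2 - x_2 to the basis.

The other S-polynomials (S(f_1,g_3), S(f_2,g_3)) all reduce to 0 modulo the current basis, so we have a Gröbner basis.
Inter-reduce: drop elements whose leading term is divisible by another's, tail-reduce, and make monic.
Reduced Gröbner basis: {x_1 - x_2 + 1, x_2**2 + x_2}.

Buchberger on the second generating set:
h_1 = -x_1 + x_2 - 1, LT = x_1.
h_2 = x_1**2 + x_1*x_2 - x_2 - 1, LT = x_1**2.

S(h_1,h_2): lcm = x_1**2. S = x_1*x_2 + x_1 + x_2 + 1.
  leading term x_1*x_2: subtract (-x_2)·h_1 from x_1*x_2 + x_1 + x_2 + 1 → x_1 + x_2**2 + 1
  leading term x_1: subtract (-1)·h_1 from x_1 + x_2**2 + 1 → x_2**2 + x_2
  leading term x_2**2: no divisor's leading term divides it; move x_2**2 to the remainder.
  leading term x_2: no divisor's leading term divides it; move x_2 to the remainder.
  remainder x_2**2 + x_2 ≠ 0; add k_3 = x_2**2 + x_2 to the basis.

The other S-polynomials (S(h_1,k_3), S(h_2,k_3)) all reduce to 0 modulo the current basis, so we have a Gröbner basis.
Inter-reduce: drop elements whose leading term is divisible by another's, tail-reduce, and make monic.
Reduced Gröbner basis: {x_1 - x_2 + 1, x_2**2 + x_2}.

The two bases agree; hence the ideals are identical.

Yes, the ideals are equal.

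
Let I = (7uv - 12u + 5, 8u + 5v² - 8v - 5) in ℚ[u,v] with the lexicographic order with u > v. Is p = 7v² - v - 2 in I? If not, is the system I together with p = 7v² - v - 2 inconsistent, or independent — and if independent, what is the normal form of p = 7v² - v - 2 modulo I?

First compute the reduced Gröbner basis of I by Buchberger's algorithm.
f_1 = 7uv - 12u + 5, LT = uv.
f_2 = 8u + 5v² - 8v - 5, LT = u.

S(f_1,f_2): lcm = uv. S = -12/7u - ⅝v³ + v² + ⅝v + 5/7.
  reduce S modulo (f_1, f_2):
  remainder -⅝v³ + 29/14v² - 61/56v - 5/14 ≠ 0; add h_3 = -⅝v³ + 29/14v² - 61/56v - 5/14 to the basis.

The other S-polynomials (S(f_1,h_3), S(f_2,h_3)) all reduce to 0 modulo the current basis, so we have a Gröbner basis.
Inter-reduce: drop elements whose leading term is divisible by another's, tail-reduce, and make monic.
Reduced Gröbner basis: {u + ⅝v² - v - ⅝, v³ - 116/35v² + 61/35v + 4/7}.
Label its elements g_1 = u + ⅝v² - v - ⅝, g_2 = v³ - 116/35v² + 61/35v + 4/7.

Reduce p = 7v² - v - 2 modulo G:
  leading term v²: no divisor's leading term divides it; move 7v² to the remainder.
  leading term v: no divisor's leading term divides it; move -v to the remainder.
  leading term 1: no divisor's leading term divides it; move -2 to the remainder.
  normal form = 7v² - v - 2.
The normal form is nonzero, so p ∉ I. Since p minus its normal form lies in I, I + (p) = I + (r) where r = 7v² - v - 2; decide whether this ideal is the whole ring.
Run Buchberger on G together with r (pairs among the g_i already reduce to 0 since G is a Gröbner basis):
g_1 = u + ⅝v² - v - ⅝, LT = u.
g_2 = v³ - 116/35v² + 61/35v + 4/7, LT = v³.
r = 7v² - v - 2, LT = v².

S(g_2,r): lcm = v³. S = -111/35v² + 71/35v + 4/7.
  reduce S modulo (g_1, g_2, r):
  remainder 386/245v - 82/245 ≠ 0; add m_4 = 386/245v - 82/245 to the basis.

S(g_2,m_4): lcm = v³. S = -20953/6755v² + 61/35v + 4/7.
  reduce S modulo (g_1, g_2, r, m_4):
  remainder -10092/260743 ≠ 0; add m_5 = -10092/260743 to the basis.

The other S-polynomials (S(g_1,g_2), S(g_1,r), S(g_1,m_4), S(r,m_4), S(g_1,m_5), S(g_2,m_5), S(r,m_5), S(m_4,m_5)) all reduce to 0 modulo the current basis, so we have a Gröbner basis.
Inter-reduce: drop elements whose leading term is divisible by another's, tail-reduce, and make monic.
Reduced Gröbner basis: {1}.
The reduced Gröbner basis of I + (p) is {1}: the ideal is the whole ring, so the enlarged system has no common solution — adjoining p is inconsistent.

The remainder on division by a Gröbner basis is unique — it is the normal form.

Adjoining 7v² - v - 2 makes the ideal the whole ring: the system is inconsistent.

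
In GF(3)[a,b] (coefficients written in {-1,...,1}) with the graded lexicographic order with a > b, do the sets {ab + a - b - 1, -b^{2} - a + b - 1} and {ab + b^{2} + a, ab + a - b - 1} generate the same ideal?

No, the ideals differ.

For a fixed monomial order, each ideal has a unique reduced Gröbner basis; comparing bases decides equality.
Buchberger on the first generating set:
f_1 = ab + a - b - 1, LT = ab.
f_2 = -b^{2} - a + b - 1, LT = b^{2}.

S(f_1,f_2): lcm = ab^{2}. S = -a^{2} - ab - b^{2} - a - b.
  reduce S modulo (f_1, f_2):
  remainder -a^{2} + a ≠ 0; add g_3 = -a^{2} + a to the basis.

The other S-polynomials (S(f_1,g_3), S(f_2,g_3)) all reduce to 0 modulo the current basis, so we have a Gröbner basis.
Inter-reduce: drop elements whose leading term is divisible by another's, tail-reduce, and make monic.
Reduced Gröbner basis: {a^{2} - a, ab + a - b - 1, b^{2} + a - b + 1}.

Buchberger on the second generating set:
h_1 = ab + b^{2} + a, LT = ab.
h_2 = ab + a - b - 1, LT = ab.

S(h_1,h_2): lcm = ab. S = b^{2} + b + 1.
  reduce S modulo (h_1, h_2):
  remainder b^{2} + b + 1 ≠ 0; add k_3 = b^{2} + b + 1 to the basis.

S(h_1,k_3): lcm = ab^{2}. S = b^{3} - a.
  reduce S modulo (h_1, h_2, k_3):
  remainder -a + 1 ≠ 0; add k_4 = -a + 1 to the basis.

The other S-polynomials (S(h_2,k_3), S(h_1,k_4), S(h_2,k_4), S(k_3,k_4)) all reduce to 0 modulo the current basis, so we have a Gröbner basis.
Inter-reduce: drop elements whose leading term is divisible by another's, tail-reduce, and make monic.
Reduced Gröbner basis: {b^{2} + b + 1, a - 1}.

The bases are distinct; the ideals are different.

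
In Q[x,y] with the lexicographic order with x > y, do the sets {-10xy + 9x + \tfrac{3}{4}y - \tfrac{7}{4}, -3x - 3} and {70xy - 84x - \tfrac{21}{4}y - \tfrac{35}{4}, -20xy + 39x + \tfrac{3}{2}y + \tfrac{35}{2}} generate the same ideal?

Equality of ideals is decidable: compute both reduced Gröbner bases (unique for the ordering) and check whether they agree.
Buchberger on the first generating set:
f_1 = -10xy + 9x + \tfrac{3}{4}y - \tfrac{7}{4}, LT = xy.
f_2 = -3x - 3, LT = x.

S(f_1,f_2): lcm = xy. S = -\tfrac{9}{10}x - \tfrac{43}{40}y + \tfrac{7}{40}.
  reduce S modulo (f_1, f_2):
  remainder -\tfrac{43}{40}y + \tfrac{43}{40} ≠ 0; add g_3 = -\tfrac{43}{40}y + \tfrac{43}{40} to the basis.

The other S-polynomials (S(f_1,g_3), S(f_2,g_3)) all reduce to 0 modulo the current basis, so we have a Gröbner basis.
Inter-reduce: drop elements whose leading term is divisible by another's, tail-reduce, and make monic.
Reduced Gröbner basis: {x + 1, y - 1}.

Buchberger on the second generating set:
h_1 = 70xy - 84x - \tfrac{21}{4}y - \tfrac{35}{4}, LT = xy.
h_2 = -20xy + 39x + \tfrac{3}{2}y + \tfrac{35}{2}, LT = xy.

S(h_1,h_2): lcm = xy. S = \tfrac{3}{4}x + \tfrac{3}{4}.
  reduce S modulo (h_1, h_2):
  remainder \tfrac{3}{4}x + \tfrac{3}{4} ≠ 0; add k_3 = \tfrac{3}{4}x + \tfrac{3}{4} to the basis.

S(h_1,k_3): lcm = xy. S = -\tfrac{6}{5}x - \tfrac{43}{40}y - \tfrac{1}{8}.
  reduce S modulo (h_1, h_2, k_3):
  remainder -\tfrac{43}{40}y + \tfrac{43}{40} ≠ 0; add k_4 = -\tfrac{43}{40}y + \tfrac{43}{40} to the basis.

The other S-polynomials (S(h_2,k_3), S(h_1,k_4), S(h_2,k_4), S(k_3,k_4)) all reduce to 0 modulo the current basis, so we have a Gröbner basis.
Inter-reduce: drop elements whose leading term is divisible by another's, tail-reduce, and make monic.
Reduced Gröbner basis: {x + 1, y - 1}.

These coincide, so the ideals are equal.
The same test decides containment: I ⊆ J iff every generator of I reduces to 0 modulo a Gröbner basis of J.

Yes, the ideals are equal.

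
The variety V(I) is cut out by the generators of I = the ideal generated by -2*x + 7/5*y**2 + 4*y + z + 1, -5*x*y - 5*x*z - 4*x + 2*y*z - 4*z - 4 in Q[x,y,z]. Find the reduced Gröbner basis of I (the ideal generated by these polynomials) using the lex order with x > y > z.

f_1 = -2*x + 7/5*y**2 + 4*y + z + 1, LT = x.
f_2 = -5*x*y - 5*x*z - 4*x + 2*y*z - 4*z - 4, LT = x*y.

S(f_1,f_2): lcm = x*y. S = -x*z - 4/5*x - 7/10*y**3 - 2*y**2 - 1/10*y*z - 1/2*y - 4/5*z - 4/5.
  leading term x*z: subtract (1/2*z)·f_1 from -x*z - 4/5*x - 7/10*y**3 - 2*y**2 - 1/10*y*z - 1/2*y - 4/5*z - 4/5 → -4/5*x - 7/10*y**3 - 7/10*y**2*z - 2*y**2 - 21/10*y*z - 1/2*y - 1/2*z**2 - 13/10*z - 4/5
  leading term x: subtract (2/5)·f_1 from -4/5*x - 7/10*y**3 - 7/10*y**2*z - 2*y**2 - 21/10*y*z - 1/2*y - 1/2*z**2 - 13/10*z - 4/5 → -7/10*y**3 - 7/10*y**2*z - 64/25*y**2 - 21/10*y*z - 21/10*y - 1/2*z**2 - 17/10*z - 6/5
  leading term y**3: no divisor's leading term divides it; move -7/10*y**3 to the remainder.
  leading term y**2*z: no divisor's leading term divides it; move -7/10*y**2*z to the remainder.
  leading term y**2: no divisor's leading term divides it; move -64/25*y**2 to the remainder.
  leading term y*z: no divisor's leading term divides it; move -21/10*y*z to the remainder.
  leading term y: no divisor's leading term divides it; move -21/10*y to the remainder.
  leading term z**2: no divisor's leading term divides it; move -1/2*z**2 to the remainder.
  leading term z: no divisor's leading term divides it; move -17/10*z to the remainder.
  leading term 1: no divisor's leading term divides it; move -6/5 to the remainder.
  remainder -7/10*y**3 - 7/10*y**2*z - 64/25*y**2 - 21/10*y*z - 21/10*y - 1/2*z**2 - 17/10*z - 6/5 ≠ 0; add g_3 = -7/10*y**3 - 7/10*y**2*z - 64/25*y**2 - 21/10*y*z - 21/10*y - 1/2*z**2 - 17/10*z - 6/5 to the basis.

S(f_1,g_3): leading monomials are coprime, so the S-polynomial reduces to 0 (Buchberger's first criterion).
S(f_2,g_3): lcm = x*y**3. S = -20/7*x*y**2 - 3*x*y*z - 3*x*y - 5/7*x*z**2 - 17/7*x*z - 12/7*x - 2/5*y**3*z + 4/5*y**2*z + 4/5*y**2.
  leading term x*y**2: subtract (10/7*y**2)·f_1 from -20/7*x*y**2 - 3*x*y*z - 3*x*y - 5/7*x*z**2 - 17/7*x*z - 12/7*x - 2/5*y**3*z + 4/5*y**2*z + 4/5*y**2 → -3*x*y*z - 3*x*y - 5/7*x*z**2 - 17/7*x*z - 12/7*x - 2*y**4 - 2/5*y**3*z - 40/7*y**3 - 22/35*y**2*z - 22/35*y**2
  leading term x*y*z: subtract (3/2*y*z)·f_1 from -3*x*y*z - 3*x*y - 5/7*x*z**2 - 17/7*x*z - 12/7*x - 2*y**4 - 2/5*y**3*z - 40/7*y**3 - 22/35*y**2*z - 22/35*y**2 → -3*x*y - 5/7*x*z**2 - 17/7*x*z - 12/7*x - 2*y**4 - 5/2*y**3*z - 40/7*y**3 - 232/35*y**2*z - 22/35*y**2 - 3/2*y*z**2 - 3/2*y*z
  leading term x*y: subtract (3/2*y)·f_1 from -3*x*y - 5/7*x*z**2 - 17/7*x*z - 12/7*x - 2*y**4 - 5/2*y**3*z - 40/7*y**3 - 232/35*y**2*z - 22/35*y**2 - 3/2*y*z**2 - 3/2*y*z → -5/7*x*z**2 - 17/7*x*z - 12/7*x - 2*y**4 - 5/2*y**3*z - 547/70*y**3 - 232/35*y**2*z - 232/35*y**2 - 3/2*y*z**2 - 3*y*z - 3/2*y
  leading term x*z**2: subtract (5/14*z**2)·f_1 from -5/7*x*z**2 - 17/7*x*z - 12/7*x - 2*y**4 - 5/2*y**3*z - 547/70*y**3 - 232/35*y**2*z - 232/35*y**2 - 3/2*y*z**2 - 3*y*z - 3/2*y → -17/7*x*z - 12/7*x - 2*y**4 - 5/2*y**3*z - 547/70*y**3 - 1/2*y**2*z**2 - 232/35*y**2*z - 232/35*y**2 - 41/14*y*z**2 - 3*y*z - 3/2*y - 5/14*z**3 - 5/14*z**2
  leading term x*z: subtract (17/14*z)·f_1 from -17/7*x*z - 12/7*x - 2*y**4 - 5/2*y**3*z - 547/70*y**3 - 1/2*y**2*z**2 - 232/35*y**2*z - 232/35*y**2 - 41/14*y*z**2 - 3*y*z - 3/2*y - 5/14*z**3 - 5/14*z**2 → -12/7*x - 2*y**4 - 5/2*y**3*z - 547/70*y**3 - 1/2*y**2*z**2 - 583/70*y**2*z - 232/35*y**2 - 41/14*y*z**2 - 55/7*y*z - 3/2*y - 5/14*z**3 - 11/7*z**2 - 17/14*z
  leading term x: subtract (6/7)·f_1 from -12/7*x - 2*y**4 - 5/2*y**3*z - 547/70*y**3 - 1/2*y**2*z**2 - 583/70*y**2*z - 232/35*y**2 - 41/14*y*z**2 - 55/7*y*z - 3/2*y - 5/14*z**3 - 11/7*z**2 - 17/14*z → -2*y**4 - 5/2*y**3*z - 547/70*y**3 - 1/2*y**2*z**2 - 583/70*y**2*z - 274/35*y**2 - 41/14*y*z**2 - 55/7*y*z - 69/14*y - 5/14*z**3 - 11/7*z**2 - 29/14*z - 6/7
  leading term y**4: subtract (20/7*y)·g_3 from -2*y**4 - 5/2*y**3*z - 547/70*y**3 - 1/2*y**2*z**2 - 583/70*y**2*z - 274/35*y**2 - 41/14*y*z**2 - 55/7*y*z - 69/14*y - 5/14*z**3 - 11/7*z**2 - 29/14*z - 6/7 → -1/2*y**3*z - 1/2*y**3 - 1/2*y**2*z**2 - 163/70*y**2*z - 64/35*y**2 - 3/2*y*z**2 - 3*y*z - 3/2*y - 5/14*z**3 - 11/7*z**2 - 29/14*z - 6/7
  leading term y**3*z: subtract (5/7*z)·g_3 from -1/2*y**3*z - 1/2*y**3 - 1/2*y**2*z**2 - 163/70*y**2*z - 64/35*y**2 - 3/2*y*z**2 - 3*y*z - 3/2*y - 5/14*z**3 - 11/7*z**2 - 29/14*z - 6/7 → -1/2*y**3 - 1/2*y**2*z - 64/35*y**2 - 3/2*y*z - 3/2*y - 5/14*z**2 - 17/14*z - 6/7
  leading term y**3: subtract (5/7)·g_3 from -1/2*y**3 - 1/2*y**2*z - 64/35*y**2 - 3/2*y*z - 3/2*y - 5/14*z**2 - 17/14*z - 6/7 → 0
  remainder 0.

Every S-polynomial of the final basis reduces to 0, so we have a Gröbner basis.
Inter-reduce: drop elements whose leading term is divisible by another's, tail-reduce, and make monic.

G = {x - 7/10*y**2 - 2*y - 1/2*z - 1/2, y**3 + y**2*z + 128/35*y**2 + 3*y*z + 3*y + 5/7*z**2 + 17/7*z + 12/7}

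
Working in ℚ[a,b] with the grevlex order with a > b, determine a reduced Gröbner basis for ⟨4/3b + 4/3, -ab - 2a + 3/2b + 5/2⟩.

G = {a - 1, b + 1}

The reduced Gröbner basis is the canonical form of the ideal for this ordering.

f_1 = 4/3b + 4/3, LT = b.
f_2 = -ab - 2a + 3/2b + 5/2, LT = ab.

S(f_1,f_2): lcm = ab. S = -a + 3/2b + 5/2.
  leading term a: no divisor's leading term divides it; move -a to the remainder.
  leading term b: subtract (9/8)·f_1 from 3/2b + 5/2 → 1
  leading term 1: no divisor's leading term divides it; move 1 to the remainder.
  remainder -a + 1 ≠ 0; add g_3 = -a + 1 to the basis.

The other S-polynomials (S(f_1,g_3), S(f_2,g_3)) all reduce to 0 modulo the current basis, so we have a Gröbner basis.
Inter-reduce: drop elements whose leading term is divisible by another's, tail-reduce, and make monic.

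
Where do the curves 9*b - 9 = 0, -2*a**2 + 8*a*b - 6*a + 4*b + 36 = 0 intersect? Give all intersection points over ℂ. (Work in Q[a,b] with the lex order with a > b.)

{(-4, 1), (5, 1)}

Compute a lex Gröbner basis by Buchberger's algorithm.
f_1 = 9*b - 9, LT = b.
f_2 = -2*a**2 + 8*a*b - 6*a + 4*b + 36, LT = a**2.

S(f_1,f_2): leading monomials are coprime, so the S-polynomial reduces to 0 (Buchberger's first criterion).
Every S-polynomial of the final basis reduces to 0, so we have a Gröbner basis.
Inter-reduce: drop elements whose leading term is divisible by another's, tail-reduce, and make monic.
Reduced Gröbner basis: {a**2 - a - 20, b - 1}.

Since the basis is lex-ordered, b - 1 is univariate in b. Its roots are {1}. Back-substituting each root into the other basis elements fixes the other coordinates.
  b = 1: the earlier basis element becomes a**2 - a - 20 = 0, giving a = -4, 5 — points (-4, 1), (5, 1).
Substituting each solution back into the original system confirms all equations vanish.
Zero-dimensionality of the ideal guarantees finitely many solutions over ℂ.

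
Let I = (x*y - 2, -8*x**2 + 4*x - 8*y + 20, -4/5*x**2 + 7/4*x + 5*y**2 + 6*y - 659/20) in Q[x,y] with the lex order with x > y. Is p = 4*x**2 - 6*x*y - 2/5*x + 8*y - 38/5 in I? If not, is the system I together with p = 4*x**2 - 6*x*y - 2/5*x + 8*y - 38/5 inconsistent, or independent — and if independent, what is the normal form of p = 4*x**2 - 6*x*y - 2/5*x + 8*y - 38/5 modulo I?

First compute the reduced Gröbner basis of I by Buchberger's algorithm.
f_1 = x*y - 2, LT = x*y.
f_2 = -8*x**2 + 4*x - 8*y + 20, LT = x**2.
f_3 = -4/5*x**2 + 7/4*x + 5*y**2 + 6*y - 659/20, LT = x**2.

S(f_1,f_2): lcm = x**2*y. S = 1/2*x*y - 2*x - y**2 + 5/2*y.
  leading term x*y: subtract (1/2)·f_1 from 1/2*x*y - 2*x - y**2 + 5/2*y → -2*x - y**2 + 5/2*y + 1
  leading term x: no divisor's leading term divides it; move -2*x to the remainder.
  leading term y**2: no divisor's leading term divides it; move -y**2 to the remainder.
  leading term y: no divisor's leading term divides it; move 5/2*y to the remainder.
  leading term 1: no divisor's leading term divides it; move 1 to the remainder.
  remainder -2*x - y**2 + 5/2*y + 1 ≠ 0; add h_4 = -2*x - y**2 + 5/2*y + 1 to the basis.

S(f_1,f_3): lcm = x**2*y. S = 35/16*x*y - 2*x + 25/4*y**3 + 15/2*y**2 - 659/16*y.
  leading term x*y: subtract (35/16)·f_1 from 35/16*x*y - 2*x + 25/4*y**3 + 15/2*y**2 - 659/16*y → -2*x + 25/4*y**3 + 15/2*y**2 - 659/16*y + 35/8
  leading term x: subtract (1)·h_4 from -2*x + 25/4*y**3 + 15/2*y**2 - 659/16*y + 35/8 → 25/4*y**3 + 17/2*y**2 - 699/16*y + 27/8
  leading term y**3: no divisor's leading term divides it; move 25/4*y**3 to the remainder.
  leading term y**2: no divisor's leading term divides it; move 17/2*y**2 to the remainder.
  leading term y: no divisor's leading term divides it; move -699/16*y to the remainder.
  leading term 1: no divisor's leading term divides it; move 27/8 to the remainder.
  remainder 25/4*y**3 + 17/2*y**2 - 699/16*y + 27/8 ≠ 0; add h_5 = 25/4*y**3 + 17/2*y**2 - 699/16*y + 27/8 to the basis.

S(f_2,f_3): lcm = x**2. S = 27/16*x + 25/4*y**2 + 17/2*y - 699/16.
  leading term x: subtract (-27/32)·h_4 from 27/16*x + 25/4*y**2 + 17/2*y - 699/16 → 173/32*y**2 + 679/64*y - 1371/32
  leading term y**2: no divisor's leading term divides it; move 173/32*y**2 to the remainder.
  leading term y: no divisor's leading term divides it; move 679/64*y to the remainder.
  leading term 1: no divisor's leading term divides it; move -1371/32 to the remainder.
  remainder 173/32*y**2 + 679/64*y - 1371/32 ≠ 0; add h_6 = 173/32*y**2 + 679/64*y - 1371/32 to the basis.

S(f_1,h_4): lcm = x*y. S = -1/2*y**3 + 5/4*y**2 + 1/2*y - 2.
  leading term y**3: subtract (-2/25)·h_5 from -1/2*y**3 + 5/4*y**2 + 1/2*y - 2 → 193/100*y**2 - 599/200*y - 173/100
  leading term y**2: subtract (1544/4325)·h_6 from 193/100*y**2 - 599/200*y - 173/100 → -117337/17300*y + 117337/8650
  leading term y: no divisor's leading term divides it; move -117337/17300*y to the remainder.
  leading term 1: no divisor's leading term divides it; move 117337/8650 to the remainder.
  remainder -117337/17300*y + 117337/8650 ≠ 0; add h_7 = -117337/17300*y + 117337/8650 to the basis.

The other S-polynomials (S(f_2,h_4), S(f_3,h_4), S(f_1,h_5), S(f_2,h_5), S(f_3,h_5), S(h_4,h_5), S(f_1,h_6), S(f_2,h_6), S(f_3,h_6), S(h_4,h_6), S(h_5,h_6), S(f_1,h_7), S(f_2,h_7), S(f_3,h_7), S(h_4,h_7), S(h_5,h_7), S(h_6,h_7)) all reduce to 0 modulo the current basis, so we have a Gröbner basis.
Inter-reduce: drop elements whose leading term is divisible by another's, tail-reduce, and make monic.
Reduced Gröbner basis: {x - 1, y - 2}.
Label its elements g_1 = x - 1, g_2 = y - 2.

Reduce p = 4*x**2 - 6*x*y - 2/5*x + 8*y - 38/5 modulo G:
  leading term x**2: subtract (4*x)·g_1 from 4*x**2 - 6*x*y - 2/5*x + 8*y - 38/5 → -6*x*y + 18/5*x + 8*y - 38/5
  leading term x*y: subtract (-6*y)·g_1 from -6*x*y + 18/5*x + 8*y - 38/5 → 18/5*x + 2*y - 38/5
  leading term x: subtract (18/5)·g_1 from 18/5*x + 2*y - 38/5 → 2*y - 4
  leading term y: subtract (2)·g_2 from 2*y - 4 → 0
  normal form = 0.
Since the normal form is 0, p ∈ I.

4*x**2 - 6*x*y - 2/5*x + 8*y - 38/5 lies in I (it reduces to 0).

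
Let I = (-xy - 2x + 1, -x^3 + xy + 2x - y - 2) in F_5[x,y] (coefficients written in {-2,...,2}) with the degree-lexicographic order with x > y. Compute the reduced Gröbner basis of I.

G = {y^3 + x - 2y - 1, x^2 + y^2 - 2y + 2, xy + 2x - 1}

f_1 = -xy - 2x + 1, LT = xy.
f_2 = -x^3 + xy + 2x - y - 2, LT = x^3.

S(f_1,f_2): lcm = x^3y. S = 2x^3 + xy^2 - x^2 + 2xy - y^2 - 2y.
  leading term x^3: subtract (-2)·f_2 from 2x^3 + xy^2 - x^2 + 2xy - y^2 - 2y → xy^2 - x^2 - xy - y^2 - x + y + 1
  leading term xy^2: subtract (-y)·f_1 from xy^2 - x^2 - xy - y^2 - x + y + 1 → -x^2 + 2xy - y^2 - x + 2y + 1
  leading term x^2: no divisor's leading term divides it; move -x^2 to the remainder.
  leading term xy: subtract (-2)·f_1 from 2xy - y^2 - x + 2y + 1 → -y^2 + 2y - 2
  leading term y^2: no divisor's leading term divides it; move -y^2 to the remainder.
  leading term y: no divisor's leading term divides it; move 2y to the remainder.
  leading term 1: no divisor's leading term divides it; move -2 to the remainder.
  remainder -x^2 - y^2 + 2y - 2 ≠ 0; add g_3 = -x^2 - y^2 + 2y - 2 to the basis.

S(f_1,g_3): lcm = x^2y. S = -y^3 + 2x^2 + 2y^2 - x - 2y.
  leading term y^3: no divisor's leading term divides it; move -y^3 to the remainder.
  leading term x^2: subtract (-2)·g_3 from 2x^2 + 2y^2 - x - 2y → -x + 2y + 1
  leading term x: no divisor's leading term divides it; move -x to the remainder.
  leading term y: no divisor's leading term divides it; move 2y to the remainder.
  leading term 1: no divisor's leading term divides it; move 1 to the remainder.
  remainder -y^3 - x + 2y + 1 ≠ 0; add g_4 = -y^3 - x + 2y + 1 to the basis.

The other S-polynomials (S(f_2,g_3), S(f_1,g_4), S(f_2,g_4), S(g_3,g_4)) all reduce to 0 modulo the current basis, so we have a Gröbner basis.
Inter-reduce: drop elements whose leading term is divisible by another's, tail-reduce, and make monic.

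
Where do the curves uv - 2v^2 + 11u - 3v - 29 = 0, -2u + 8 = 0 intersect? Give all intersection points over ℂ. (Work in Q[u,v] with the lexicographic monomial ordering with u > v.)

{(4, -5/2), (4, 3)}

Compute a lex Gröbner basis by Buchberger's algorithm.
f_1 = uv + 11u - 2v^2 - 3v - 29, LT = uv.
f_2 = -2u + 8, LT = u.

S(f_1,f_2): lcm = uv. S = 11u - 2v^2 + v - 29.
  leading term u: subtract (-11/2)·f_2 from 11u - 2v^2 + v - 29 → -2v^2 + v + 15
  leading term v^2: no divisor's leading term divides it; move -2v^2 to the remainder.
  leading term v: no divisor's leading term divides it; move v to the remainder.
  leading term 1: no divisor's leading term divides it; move 15 to the remainder.
  remainder -2v^2 + v + 15 ≠ 0; add h_3 = -2v^2 + v + 15 to the basis.

S(f_1,h_3): lcm = uv^2. S = 23/2uv + 15/2u - 2v^3 - 3v^2 - 29v.
  leading term uv: subtract (23/2)·f_1 from 23/2uv + 15/2u - 2v^3 - 3v^2 - 29v → -119u - 2v^3 + 20v^2 + 11/2v + 667/2
  leading term u: subtract (119/2)·f_2 from -119u - 2v^3 + 20v^2 + 11/2v + 667/2 → -2v^3 + 20v^2 + 11/2v - 285/2
  leading term v^3: subtract (v)·h_3 from -2v^3 + 20v^2 + 11/2v - 285/2 → 19v^2 - 19/2v - 285/2
  leading term v^2: subtract (-19/2)·h_3 from 19v^2 - 19/2v - 285/2 → 0
  remainder 0.

S(f_2,h_3): leading monomials are coprime, so the S-polynomial reduces to 0 (Buchberger's first criterion).
Every S-polynomial of the final basis reduces to 0, so we have a Gröbner basis.
Inter-reduce: drop elements whose leading term is divisible by another's, tail-reduce, and make monic.
Reduced Gröbner basis: {u - 4, v^2 - 1/2v - 15/2}.

A lex Gröbner basis eliminates variables successively. Here v^2 - 1/2v - 15/2 depends only on v, with roots {-5/2, 3}; lifting each root through the earlier basis elements recovers the full solutions.
  v = -5/2: the earlier basis element becomes u - 4 = 0, giving u = 4 — point (4, -5/2).
  v = 3: the earlier basis element becomes u - 4 = 0, giving u = 4 — point (4, 3).
Each listed point satisfies every original equation (direct substitution).
A lex Gröbner basis triangularizes the system, enabling back-substitution.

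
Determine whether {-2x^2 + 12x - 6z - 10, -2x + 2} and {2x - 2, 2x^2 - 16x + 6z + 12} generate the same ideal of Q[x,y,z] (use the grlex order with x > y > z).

Equality of ideals is decidable: compute both reduced Gröbner bases (unique for the ordering) and check whether they agree.
Buchberger on the first generating set:
f_1 = -2x^2 + 12x - 6z - 10, LT = x^2.
f_2 = -2x + 2, LT = x.

S(f_1,f_2): lcm = x^2. S = -5x + 3z + 5.
  leading term x: subtract (5/2)·f_2 from -5x + 3z + 5 → 3z
  leading term z: no divisor's leading term divides it; move 3z to the remainder.
  remainder 3z ≠ 0; add g_3 = 3z to the basis.

S(f_1,g_3): leading monomials are coprime, so the S-polynomial reduces to 0 (Buchberger's first criterion).
S(f_2,g_3): leading monomials are coprime, so the S-polynomial reduces to 0 (Buchberger's first criterion).
Every S-polynomial of the final basis reduces to 0, so we have a Gröbner basis.
Inter-reduce: drop elements whose leading term is divisible by another's, tail-reduce, and make monic.
Reduced Gröbner basis: {x - 1, z}.

Buchberger on the second generating set:
h_1 = 2x - 2, LT = x.
h_2 = 2x^2 - 16x + 6z + 12, LT = x^2.

S(h_1,h_2): lcm = x^2. S = 7x - 3z - 6.
  leading term x: subtract (7/2)·h_1 from 7x - 3z - 6 → -3z + 1
  leading term z: no divisor's leading term divides it; move -3z to the remainder.
  leading term 1: no divisor's leading term divides it; move 1 to the remainder.
  remainder -3z + 1 ≠ 0; add k_3 = -3z + 1 to the basis.

S(h_1,k_3): leading monomials are coprime, so the S-polynomial reduces to 0 (Buchberger's first criterion).
S(h_2,k_3): leading monomials are coprime, so the S-polynomial reduces to 0 (Buchberger's first criterion).
Every S-polynomial of the final basis reduces to 0, so we have a Gröbner basis.
Inter-reduce: drop elements whose leading term is divisible by another's, tail-reduce, and make monic.
Reduced Gröbner basis: {x - 1, z - 1/3}.

The bases are distinct; the ideals are different.
The choice of monomial ordering does not affect the verdict — as long as both bases are computed under the same ordering, their equality decides ideal equality.

No, the ideals differ.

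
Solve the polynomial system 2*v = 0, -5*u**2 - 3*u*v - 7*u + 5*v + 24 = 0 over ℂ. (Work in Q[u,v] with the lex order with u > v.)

{(-3, 0), (8/5, 0)}

Compute a lex Gröbner basis by Buchberger's algorithm.
f_1 = 2*v, LT = v.
f_2 = -5*u**2 - 3*u*v - 7*u + 5*v + 24, LT = u**2.

The S-polynomials (S(f_1,f_2)) all reduce to 0 modulo the current basis, so we have a Gröbner basis.
Inter-reduce: drop elements whose leading term is divisible by another's, tail-reduce, and make monic.
Reduced Gröbner basis: {u**2 + 7/5*u - 24/5, v}.

A lex Gröbner basis eliminates variables successively. Here v depends only on v, with roots {0}; lifting each root through the earlier basis elements recovers the full solutions.
  v = 0: the earlier basis element becomes u**2 + 7/5*u - 24/5 = 0, giving u = -3, 8/5 — points (-3, 0), (8/5, 0).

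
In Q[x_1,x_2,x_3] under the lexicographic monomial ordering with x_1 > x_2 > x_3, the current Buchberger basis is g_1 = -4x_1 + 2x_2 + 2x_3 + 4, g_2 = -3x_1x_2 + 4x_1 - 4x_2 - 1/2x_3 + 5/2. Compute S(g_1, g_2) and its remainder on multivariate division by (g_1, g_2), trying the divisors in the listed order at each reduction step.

lcm(LM(g_1), LM(g_2)) = x_1x_2.
S = (lcm/LT(g_1))·g_1 − (lcm/LT(g_2))·g_2 = 4/3x_1 - 1/2x_2^2 - 1/2x_2x_3 - 7/3x_2 - 1/6x_3 + 5/6.
Reduce S modulo (g_1, g_2) in that order:
  leading term x_1: subtract (-1/3)·g_1 from 4/3x_1 - 1/2x_2^2 - 1/2x_2x_3 - 7/3x_2 - 1/6x_3 + 5/6 → -1/2x_2^2 - 1/2x_2x_3 - 5/3x_2 + 1/2x_3 + 13/6
  leading term x_2^2: no divisor's leading term divides it; move -1/2x_2^2 to the remainder.
  leading term x_2x_3: no divisor's leading term divides it; move -1/2x_2x_3 to the remainder.
  leading term x_2: no divisor's leading term divides it; move -5/3x_2 to the remainder.
  leading term x_3: no divisor's leading term divides it; move 1/2x_3 to the remainder.
  leading term 1: no divisor's leading term divides it; move 13/6 to the remainder.
The remainder -1/2x_2^2 - 1/2x_2x_3 - 5/3x_2 + 1/2x_3 + 13/6 is nonzero, so it would be added as the next basis element.

S(g_1, g_2) = 4/3x_1 - 1/2x_2^2 - 1/2x_2x_3 - 7/3x_2 - 1/6x_3 + 5/6; remainder on division = -1/2x_2^2 - 1/2x_2x_3 - 5/3x_2 + 1/2x_3 + 13/6.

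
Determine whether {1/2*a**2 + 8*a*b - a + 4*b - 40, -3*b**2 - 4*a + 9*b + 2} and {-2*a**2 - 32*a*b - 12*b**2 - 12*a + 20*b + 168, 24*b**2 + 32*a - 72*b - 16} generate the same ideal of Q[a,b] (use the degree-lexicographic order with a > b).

Equality of ideals is decidable: compute both reduced Gröbner bases (unique for the ordering) and check whether they agree.
Buchberger on the first generating set:
f_1 = 1/2*a**2 + 8*a*b - a + 4*b - 40, LT = a**2.
f_2 = -3*b**2 - 4*a + 9*b + 2, LT = b**2.

S(f_1,f_2): leading monomials are coprime, so the S-polynomial reduces to 0 (Buchberger's first criterion).
Every S-polynomial of the final basis reduces to 0, so we have a Gröbner basis.
Inter-reduce: drop elements whose leading term is divisible by another's, tail-reduce, and make monic.
Reduced Gröbner basis: {a**2 + 16*a*b - 2*a + 8*b - 80, b**2 + 4/3*a - 3*b - 2/3}.

Buchberger on the second generating set:
h_1 = -2*a**2 - 32*a*b - 12*b**2 - 12*a + 20*b + 168, LT = a**2.
h_2 = 24*b**2 + 32*a - 72*b - 16, LT = b**2.

S(h_1,h_2): leading monomials are coprime, so the S-polynomial reduces to 0 (Buchberger's first criterion).
Every S-polynomial of the final basis reduces to 0, so we have a Gröbner basis.
Inter-reduce: drop elements whose leading term is divisible by another's, tail-reduce, and make monic.
Reduced Gröbner basis: {a**2 + 16*a*b - 2*a + 8*b - 80, b**2 + 4/3*a - 3*b - 2/3}.

These coincide, so the ideals are equal.

Yes, the ideals are equal.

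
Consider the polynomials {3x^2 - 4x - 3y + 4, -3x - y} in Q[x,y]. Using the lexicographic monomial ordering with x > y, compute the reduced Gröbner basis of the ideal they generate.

G = {x + 1/3y, y^2 - 5y + 12}

f_1 = 3x^2 - 4x - 3y + 4, LT = x^2.
f_2 = -3x - y, LT = x.

S(f_1,f_2): lcm = x^2. S = -1/3xy - 4/3x - y + 4/3.
  leading term xy: subtract (1/9y)·f_2 from -1/3xy - 4/3x - y + 4/3 → -4/3x + 1/9y^2 - y + 4/3
  leading term x: subtract (4/9)·f_2 from -4/3x + 1/9y^2 - y + 4/3 → 1/9y^2 - 5/9y + 4/3
  leading term y^2: no divisor's leading term divides it; move 1/9y^2 to the remainder.
  leading term y: no divisor's leading term divides it; move -5/9y to the remainder.
  leading term 1: no divisor's leading term divides it; move 4/3 to the remainder.
  remainder 1/9y^2 - 5/9y + 4/3 ≠ 0; add g_3 = 1/9y^2 - 5/9y + 4/3 to the basis.

The other S-polynomials (S(f_1,g_3), S(f_2,g_3)) all reduce to 0 modulo the current basis, so we have a Gröbner basis.
Inter-reduce: drop elements whose leading term is divisible by another's, tail-reduce, and make monic.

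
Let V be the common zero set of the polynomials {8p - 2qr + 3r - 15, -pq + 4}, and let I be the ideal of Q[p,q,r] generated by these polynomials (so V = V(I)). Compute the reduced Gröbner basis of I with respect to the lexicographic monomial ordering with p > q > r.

G = {p - 1/4qr + 3/8r - 15/8, q^2r - 3/2qr + 15/2q - 16}

f_1 = 8p - 2qr + 3r - 15, LT = p.
f_2 = -pq + 4, LT = pq.

S(f_1,f_2): lcm = pq. S = -1/4q^2r + 3/8qr - 15/8q + 4.
  leading term q^2r: no divisor's leading term divides it; move -1/4q^2r to the remainder.
  leading term qr: no divisor's leading term divides it; move 3/8qr to the remainder.
  leading term q: no divisor's leading term divides it; move -15/8q to the remainder.
  leading term 1: no divisor's leading term divides it; move 4 to the remainder.
  remainder -1/4q^2r + 3/8qr - 15/8q + 4 ≠ 0; add g_3 = -1/4q^2r + 3/8qr - 15/8q + 4 to the basis.

The other S-polynomials (S(f_1,g_3), S(f_2,g_3)) all reduce to 0 modulo the current basis, so we have a Gröbner basis.
Inter-reduce: drop elements whose leading term is divisible by another's, tail-reduce, and make monic.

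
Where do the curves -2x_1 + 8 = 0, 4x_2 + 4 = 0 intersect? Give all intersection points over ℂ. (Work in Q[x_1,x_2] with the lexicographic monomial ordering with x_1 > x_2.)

{(4, -1)}

Compute a lex Gröbner basis by Buchberger's algorithm.
f_1 = -2x_1 + 8, LT = x_1.
f_2 = 4x_2 + 4, LT = x_2.

The S-polynomials (S(f_1,f_2)) all reduce to 0 modulo the current basis, so we have a Gröbner basis.
Inter-reduce: drop elements whose leading term is divisible by another's, tail-reduce, and make monic.
Reduced Gröbner basis: {x_1 - 4, x_2 + 1}.

A lex Gröbner basis eliminates variables successively. Here x_2 + 1 depends only on x_2, with roots {-1}; lifting each root through the earlier basis elements recovers the full solutions.
  x_2 = -1: the earlier basis element becomes x_1 - 4 = 0, giving x_1 = 4 — point (4, -1).
Substituting each solution back into the original system confirms all equations vanish.
Zero-dimensionality of the ideal guarantees finitely many solutions over ℂ.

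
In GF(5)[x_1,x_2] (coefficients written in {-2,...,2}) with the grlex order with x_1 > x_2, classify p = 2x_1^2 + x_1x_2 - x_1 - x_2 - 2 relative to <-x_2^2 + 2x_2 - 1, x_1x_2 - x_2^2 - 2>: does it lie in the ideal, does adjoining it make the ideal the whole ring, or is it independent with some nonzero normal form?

2x_1^2 + x_1x_2 - x_1 - x_2 - 2 lies in I (it reduces to 0).

First compute the reduced Gröbner basis of I by Buchberger's algorithm.
f_1 = -x_2^2 + 2x_2 - 1, LT = x_2^2.
f_2 = x_1x_2 - x_2^2 - 2, LT = x_1x_2.

S(f_1,f_2): lcm = x_1x_2^2. S = x_2^3 - 2x_1x_2 + x_1 + 2x_2.
  leading term x_2^3: subtract (-x_2)·f_1 from x_2^3 - 2x_1x_2 + x_1 + 2x_2 → -2x_1x_2 + 2x_2^2 + x_1 + x_2
  leading term x_1x_2: subtract (-2)·f_2 from -2x_1x_2 + 2x_2^2 + x_1 + x_2 → x_1 + x_2 + 1
  leading term x_1: no divisor's leading term divides it; move x_1 to the remainder.
  leading term x_2: no divisor's leading term divides it; move x_2 to the remainder.
  leading term 1: no divisor's leading term divides it; move 1 to the remainder.
  remainder x_1 + x_2 + 1 ≠ 0; add h_3 = x_1 + x_2 + 1 to the basis.

The other S-polynomials (S(f_1,h_3), S(f_2,h_3)) all reduce to 0 modulo the current basis, so we have a Gröbner basis.
Inter-reduce: drop elements whose leading term is divisible by another's, tail-reduce, and make monic.
Reduced Gröbner basis: {x_2^2 - 2x_2 + 1, x_1 + x_2 + 1}.
Label its elements g_1 = x_2^2 - 2x_2 + 1, g_2 = x_1 + x_2 + 1.

Reduce p = 2x_1^2 + x_1x_2 - x_1 - x_2 - 2 modulo G:
  leading term x_1^2: subtract (2x_1)·g_2 from 2x_1^2 + x_1x_2 - x_1 - x_2 - 2 → -x_1x_2 + 2x_1 - x_2 - 2
  leading term x_1x_2: subtract (-x_2)·g_2 from -x_1x_2 + 2x_1 - x_2 - 2 → x_2^2 + 2x_1 - 2
  leading term x_2^2: subtract (1)·g_1 from x_2^2 + 2x_1 - 2 → 2x_1 + 2x_2 + 2
  leading term x_1: subtract (2)·g_2 from 2x_1 + 2x_2 + 2 → 0
  normal form = 0.
Since the normal form is 0, p ∈ I.

The remainder on division by a Gröbner basis is unique — it is the normal form.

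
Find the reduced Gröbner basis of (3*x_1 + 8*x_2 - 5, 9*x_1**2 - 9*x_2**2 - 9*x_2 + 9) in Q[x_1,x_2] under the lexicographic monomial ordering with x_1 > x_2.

f_1 = 3*x_1 + 8*x_2 - 5, LT = x_1.
f_2 = 9*x_1**2 - 9*x_2**2 - 9*x_2 + 9, LT = x_1**2.

S(f_1,f_2): lcm = x_1**2. S = 8/3*x_1*x_2 - 5/3*x_1 + x_2**2 + x_2 - 1.
  leading term x_1*x_2: subtract (8/9*x_2)·f_1 from 8/3*x_1*x_2 - 5/3*x_1 + x_2**2 + x_2 - 1 → -5/3*x_1 - 55/9*x_2**2 + 49/9*x_2 - 1
  leading term x_1: subtract (-5/9)·f_1 from -5/3*x_1 - 55/9*x_2**2 + 49/9*x_2 - 1 → -55/9*x_2**2 + 89/9*x_2 - 34/9
  leading term x_2**2: no divisor's leading term divides it; move -55/9*x_2**2 to the remainder.
  leading term x_2: no divisor's leading term divides it; move 89/9*x_2 to the remainder.
  leading term 1: no divisor's leading term divides it; move -34/9 to the remainder.
  remainder -55/9*x_2**2 + 89/9*x_2 - 34/9 ≠ 0; add g_3 = -55/9*x_2**2 + 89/9*x_2 - 34/9 to the basis.

The other S-polynomials (S(f_1,g_3), S(f_2,g_3)) all reduce to 0 modulo the current basis, so we have a Gröbner basis.
Inter-reduce: drop elements whose leading term is divisible by another's, tail-reduce, and make monic.

G = {x_1 + 8/3*x_2 - 5/3, x_2**2 - 89/55*x_2 + 34/55}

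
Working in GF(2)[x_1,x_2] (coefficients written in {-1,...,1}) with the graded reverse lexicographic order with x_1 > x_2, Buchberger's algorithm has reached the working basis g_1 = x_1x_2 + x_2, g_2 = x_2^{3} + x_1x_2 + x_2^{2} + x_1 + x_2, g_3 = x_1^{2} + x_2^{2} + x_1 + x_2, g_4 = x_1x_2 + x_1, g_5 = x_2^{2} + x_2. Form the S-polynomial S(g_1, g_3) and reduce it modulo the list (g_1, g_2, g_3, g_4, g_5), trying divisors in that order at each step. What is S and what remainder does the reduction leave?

S(g_1, g_3) = x_2^{3} + x_2^{2}; remainder on division = x_1.

lcm(LM(g_1), LM(g_3)) = x_1^{2}x_2.
S = (lcm/LT(g_1))·g_1 − (lcm/LT(g_3))·g_3 = x_2^{3} + x_2^{2}.
Reduce S modulo (g_1, g_2, g_3, g_4, g_5) in that order:
  leading term x_2^{3}: subtract (1)·g_2 from x_2^{3} + x_2^{2} → x_1x_2 + x_1 + x_2
  leading term x_1x_2: subtract (1)·g_1 from x_1x_2 + x_1 + x_2 → x_1
  leading term x_1: no divisor's leading term divides it; move x_1 to the remainder.
The remainder x_1 is nonzero, so it would be added as the next basis element.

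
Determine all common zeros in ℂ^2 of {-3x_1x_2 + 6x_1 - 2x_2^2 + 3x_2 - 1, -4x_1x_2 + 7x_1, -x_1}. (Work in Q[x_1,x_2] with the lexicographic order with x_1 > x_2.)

Compute a lex Gröbner basis by Buchberger's algorithm.
f_1 = -3x_1x_2 + 6x_1 - 2x_2^2 + 3x_2 - 1, LT = x_1x_2.
f_2 = -4x_1x_2 + 7x_1, LT = x_1x_2.
f_3 = -x_1, LT = x_1.

S(f_1,f_2): lcm = x_1x_2. S = -1/4x_1 + 2/3x_2^2 - x_2 + 1/3.
  leading term x_1: subtract (1/4)·f_3 from -1/4x_1 + 2/3x_2^2 - x_2 + 1/3 → 2/3x_2^2 - x_2 + 1/3
  leading term x_2^2: no divisor's leading term divides it; move 2/3x_2^2 to the remainder.
  leading term x_2: no divisor's leading term divides it; move -x_2 to the remainder.
  leading term 1: no divisor's leading term divides it; move 1/3 to the remainder.
  remainder 2/3x_2^2 - x_2 + 1/3 ≠ 0; add h_4 = 2/3x_2^2 - x_2 + 1/3 to the basis.

S(f_1,f_3): lcm = x_1x_2. S = -2x_1 + 2/3x_2^2 - x_2 + 1/3.
  leading term x_1: subtract (2)·f_3 from -2x_1 + 2/3x_2^2 - x_2 + 1/3 → 2/3x_2^2 - x_2 + 1/3
  leading term x_2^2: subtract (1)·h_4 from 2/3x_2^2 - x_2 + 1/3 → 0
  remainder 0.

S(f_2,f_3): lcm = x_1x_2. S = -7/4x_1.
  leading term x_1: subtract (7/4)·f_3 from -7/4x_1 → 0
  remainder 0.

S(f_1,h_4): lcm = x_1x_2^2. S = -1/2x_1x_2 - 1/2x_1 + 2/3x_2^3 - x_2^2 + 1/3x_2.
  leading term x_1x_2: subtract (1/6)·f_1 from -1/2x_1x_2 - 1/2x_1 + 2/3x_2^3 - x_2^2 + 1/3x_2 → -3/2x_1 + 2/3x_2^3 - 2/3x_2^2 - 1/6x_2 + 1/6
  leading term x_1: subtract (3/2)·f_3 from -3/2x_1 + 2/3x_2^3 - 2/3x_2^2 - 1/6x_2 + 1/6 → 2/3x_2^3 - 2/3x_2^2 - 1/6x_2 + 1/6
  leading term x_2^3: subtract (x_2)·h_4 from 2/3x_2^3 - 2/3x_2^2 - 1/6x_2 + 1/6 → 1/3x_2^2 - 1/2x_2 + 1/6
  leading term x_2^2: subtract (1/2)·h_4 from 1/3x_2^2 - 1/2x_2 + 1/6 → 0
  remainder 0.

S(f_2,h_4): lcm = x_1x_2^2. S = -1/4x_1x_2 - 1/2x_1.
  leading term x_1x_2: subtract (1/12)·f_1 from -1/4x_1x_2 - 1/2x_1 → -x_1 + 1/6x_2^2 - 1/4x_2 + 1/12
  leading term x_1: subtract (1)·f_3 from -x_1 + 1/6x_2^2 - 1/4x_2 + 1/12 → 1/6x_2^2 - 1/4x_2 + 1/12
  leading term x_2^2: subtract (1/4)·h_4 from 1/6x_2^2 - 1/4x_2 + 1/12 → 0
  remainder 0.

S(f_3,h_4): leading monomials are coprime, so the S-polynomial reduces to 0 (Buchberger's first criterion).
Every S-polynomial of the final basis reduces to 0, so we have a Gröbner basis.
Inter-reduce: drop elements whose leading term is divisible by another's, tail-reduce, and make monic.
Reduced Gröbner basis: {x_1, x_2^2 - 3/2x_2 + 1/2}.

The lex basis is triangular: the last element involves only x_2. Solving x_2^2 - 3/2x_2 + 1/2 = 0 gives x_2 ∈ {1/2, 1}; substituting each value into the earlier elements determines the remaining variables.
  x_2 = 1/2: the earlier basis element becomes x_1 = 0, giving x_1 = 0 — point (0, 1/2).
  x_2 = 1: the earlier basis element becomes x_1 = 0, giving x_1 = 0 — point (0, 1).
Check: every point annihilates each of the original generators.

{(0, 1/2), (0, 1)}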